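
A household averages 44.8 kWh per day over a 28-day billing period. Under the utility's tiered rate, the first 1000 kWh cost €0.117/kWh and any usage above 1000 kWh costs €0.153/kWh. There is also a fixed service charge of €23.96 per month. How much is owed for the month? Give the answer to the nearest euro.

Usage = 44.8 kWh/day × 28 days = 1254.4 kWh
First 1000 kWh × €0.117 = €117.00
Remaining 254.4 kWh × €0.153 = €38.92
Energy charge = €155.92; + service €23.96 = €179.88 ≈ €180

€180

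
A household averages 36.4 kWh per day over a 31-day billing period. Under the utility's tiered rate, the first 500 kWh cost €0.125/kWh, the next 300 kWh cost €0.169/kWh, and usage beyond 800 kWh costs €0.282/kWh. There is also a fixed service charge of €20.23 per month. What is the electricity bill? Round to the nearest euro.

Usage = 36.4 kWh/day × 31 days = 1128.4 kWh
First 500 kWh × €0.125 = €62.50
Next 300 kWh × €0.169 = €50.70
Remaining 328.4 kWh × €0.282 = €92.61
Energy charge = €205.81; + service €20.23 = €226.04 ≈ €226

€226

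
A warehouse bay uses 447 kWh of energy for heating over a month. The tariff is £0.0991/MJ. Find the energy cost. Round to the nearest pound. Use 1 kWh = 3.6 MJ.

447 kWh × (3.6 MJ/kWh) = 1,609 MJ
Cost = 1,609 MJ × £0.0991/MJ = £159.47 ≈ £159

£159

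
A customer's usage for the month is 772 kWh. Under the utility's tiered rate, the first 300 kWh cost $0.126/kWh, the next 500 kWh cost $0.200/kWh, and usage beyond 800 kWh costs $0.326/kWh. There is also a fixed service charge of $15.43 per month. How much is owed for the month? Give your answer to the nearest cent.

$147.63

First 300 kWh × $0.126 = $37.80
Next 472 kWh × $0.200 = $94.40
Remaining tier: 0 kWh (not reached)
Energy charge = $132.20; + service $15.43 = $147.63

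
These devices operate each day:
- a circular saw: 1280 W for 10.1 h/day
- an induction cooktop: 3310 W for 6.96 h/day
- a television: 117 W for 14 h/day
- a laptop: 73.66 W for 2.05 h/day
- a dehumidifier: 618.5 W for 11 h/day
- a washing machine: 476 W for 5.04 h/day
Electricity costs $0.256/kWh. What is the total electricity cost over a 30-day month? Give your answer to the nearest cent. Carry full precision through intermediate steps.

$360.63

circular saw: 1280 W × 10.1 h × 30 d = 387,840 Wh = 387.8 kWh
induction cooktop: 3310 W × 6.96 h × 30 d = 691,128 Wh = 691.1 kWh
television: 117 W × 14 h × 30 d = 49,140 Wh = 49.14 kWh
laptop: 73.66 W × 2.05 h × 30 d = 4,530 Wh = 4.53 kWh
dehumidifier: 618.5 W × 11 h × 30 d = 204,105 Wh = 204.1 kWh
washing machine: 476 W × 5.04 h × 30 d = 71,971 Wh = 71.97 kWh
Total energy = 387.8 + 691.1 + 49.14 + 4.53 + 204.1 + 71.97 = 1,409 kWh
Cost = 1,409 kWh × $0.256 = $360.63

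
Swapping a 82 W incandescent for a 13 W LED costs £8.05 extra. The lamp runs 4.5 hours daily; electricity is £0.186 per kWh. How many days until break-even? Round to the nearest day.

Power saved = 82 − 13 = 69 W
Daily energy saved = 69 W × 4.5 h = 310.5 Wh = 0.3105 kWh
Daily savings = 0.3105 × £0.186 = £0.0578
Payback = £8.05 / £0.0578 per day = 139.4 days

139 days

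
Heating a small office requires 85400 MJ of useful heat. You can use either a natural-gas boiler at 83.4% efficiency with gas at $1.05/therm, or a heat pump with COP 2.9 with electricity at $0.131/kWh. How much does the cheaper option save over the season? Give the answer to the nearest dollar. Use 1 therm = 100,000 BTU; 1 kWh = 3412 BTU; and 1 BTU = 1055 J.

$53

Heat load = 85400 MJ = 85,400,000,000 J / 1055 = 80,947,867 BTU
Gas: input = 80,947,867 / 0.834 = 97,059,793 BTU = 970.6 therm → 970.6 × $1.05 = $1,019.13
Heat pump: 80,947,867 BTU / 3412 = 23,720 kWh heat; / 2.9 = 8,181 kWh in → × $0.131 = $1,071.69
Difference = |$1,019.13 − $1,071.69| = $52.56 ≈ $53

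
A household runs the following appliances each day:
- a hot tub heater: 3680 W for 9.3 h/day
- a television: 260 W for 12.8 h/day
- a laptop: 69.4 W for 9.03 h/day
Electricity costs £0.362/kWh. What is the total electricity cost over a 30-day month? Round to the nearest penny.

hot tub heater: 3680 W × 9.3 h × 30 d = 1,026,720 Wh = 1,027 kWh
television: 260 W × 12.8 h × 30 d = 99,840 Wh = 99.84 kWh
laptop: 69.4 W × 9.03 h × 30 d = 18,800 Wh = 18.8 kWh
Total energy = 1,027 + 99.84 + 18.8 = 1,145 kWh
Cost = 1,145 kWh × £0.362 = £414.62

£414.62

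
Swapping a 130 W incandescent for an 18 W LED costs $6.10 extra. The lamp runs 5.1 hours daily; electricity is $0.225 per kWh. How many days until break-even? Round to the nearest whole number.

47 days

Power saved = 130 − 18 = 112 W
Daily energy saved = 112 W × 5.1 h = 571.2 Wh = 0.5712 kWh
Daily savings = 0.5712 × $0.225 = $0.1285
Payback = $6.10 / $0.1285 per day = 47.46 days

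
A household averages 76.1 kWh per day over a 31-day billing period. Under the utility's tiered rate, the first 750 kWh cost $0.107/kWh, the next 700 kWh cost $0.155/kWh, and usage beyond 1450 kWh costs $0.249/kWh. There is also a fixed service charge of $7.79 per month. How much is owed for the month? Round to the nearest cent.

$422.91

Usage = 76.1 kWh/day × 31 days = 2359.1 kWh
First 750 kWh × $0.107 = $80.25
Next 700 kWh × $0.155 = $108.50
Remaining 909.1 kWh × $0.249 = $226.37
Energy charge = $415.12; + service $7.79 = $422.91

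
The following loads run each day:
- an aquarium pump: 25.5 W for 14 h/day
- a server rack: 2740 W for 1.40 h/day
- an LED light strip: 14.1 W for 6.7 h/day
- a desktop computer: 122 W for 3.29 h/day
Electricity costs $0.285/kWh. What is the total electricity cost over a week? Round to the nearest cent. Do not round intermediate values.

aquarium pump: 25.5 W × 14 h × 7 d = 2,499 Wh = 2.499 kWh
server rack: 2740 W × 1.40 h × 7 d = 26,852 Wh = 26.85 kWh
LED light strip: 14.1 W × 6.7 h × 7 d = 661 Wh = 0.6613 kWh
desktop computer: 122 W × 3.29 h × 7 d = 2,810 Wh = 2.81 kWh
Total energy = 2.499 + 26.85 + 0.6613 + 2.81 = 32.82 kWh
Cost = 32.82 kWh × $0.285 = $9.35

$9.35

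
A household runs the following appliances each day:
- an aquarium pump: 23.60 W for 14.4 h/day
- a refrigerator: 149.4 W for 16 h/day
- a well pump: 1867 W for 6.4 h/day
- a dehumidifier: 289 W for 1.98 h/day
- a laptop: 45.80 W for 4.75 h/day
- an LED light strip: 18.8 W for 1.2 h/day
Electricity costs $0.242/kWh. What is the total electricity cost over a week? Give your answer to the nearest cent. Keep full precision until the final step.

$26.24

aquarium pump: 23.60 W × 14.4 h × 7 d = 2,379 Wh = 2.379 kWh
refrigerator: 149.4 W × 16 h × 7 d = 16,733 Wh = 16.73 kWh
well pump: 1867 W × 6.4 h × 7 d = 83,642 Wh = 83.64 kWh
dehumidifier: 289 W × 1.98 h × 7 d = 4,006 Wh = 4.006 kWh
laptop: 45.80 W × 4.75 h × 7 d = 1,523 Wh = 1.523 kWh
LED light strip: 18.8 W × 1.2 h × 7 d = 158 Wh = 0.1579 kWh
Total energy = 2.379 + 16.73 + 83.64 + 4.006 + 1.523 + 0.1579 = 108.4 kWh
Cost = 108.4 kWh × $0.242 = $26.24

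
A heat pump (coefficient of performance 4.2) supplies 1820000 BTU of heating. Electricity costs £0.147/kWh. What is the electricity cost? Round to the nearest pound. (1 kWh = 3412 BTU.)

Heat delivered = 1,820,000 BTU / 3412 = 533.4 kWh
Electrical input = 533.4 kWh / 4.2 = 127 kWh
Cost = 127 × £0.147/kWh = £18.67 ≈ £19

£19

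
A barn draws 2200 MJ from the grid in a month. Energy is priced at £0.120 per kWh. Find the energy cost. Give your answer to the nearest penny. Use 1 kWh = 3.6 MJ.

2200 MJ × (0.27778 kWh/MJ) = 611.1 kWh
Cost = 611.1 kWh × £0.120/kWh = £73.33

£73.33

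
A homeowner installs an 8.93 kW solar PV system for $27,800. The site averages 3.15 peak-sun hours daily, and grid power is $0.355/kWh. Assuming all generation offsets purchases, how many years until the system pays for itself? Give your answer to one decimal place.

7.6 years

Daily generation = 8.93 kW × 3.15 h = 28.13 kWh
Annual generation = 28.13 × 365 = 10267 kWh
Annual savings = 10267 × $0.355 = $3,644.88
Payback = $27,800 / $3,644.88 = 7.63 years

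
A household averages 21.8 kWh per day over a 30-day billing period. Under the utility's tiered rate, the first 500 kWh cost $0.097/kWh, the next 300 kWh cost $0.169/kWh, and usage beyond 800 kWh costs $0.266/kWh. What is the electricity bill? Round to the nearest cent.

Usage = 21.8 kWh/day × 30 days = 654 kWh
First 500 kWh × $0.097 = $48.50
Next 154 kWh × $0.169 = $26.03
Remaining tier: 0 kWh (not reached)
Total = $74.53

$74.53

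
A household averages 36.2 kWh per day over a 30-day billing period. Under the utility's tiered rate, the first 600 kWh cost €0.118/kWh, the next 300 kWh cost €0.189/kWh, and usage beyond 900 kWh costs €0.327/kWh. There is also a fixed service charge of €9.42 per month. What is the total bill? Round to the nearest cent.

€197.74

Usage = 36.2 kWh/day × 30 days = 1086 kWh
First 600 kWh × €0.118 = €70.80
Next 300 kWh × €0.189 = €56.70
Remaining 186 kWh × €0.327 = €60.82
Energy charge = €188.32; + service €9.42 = €197.74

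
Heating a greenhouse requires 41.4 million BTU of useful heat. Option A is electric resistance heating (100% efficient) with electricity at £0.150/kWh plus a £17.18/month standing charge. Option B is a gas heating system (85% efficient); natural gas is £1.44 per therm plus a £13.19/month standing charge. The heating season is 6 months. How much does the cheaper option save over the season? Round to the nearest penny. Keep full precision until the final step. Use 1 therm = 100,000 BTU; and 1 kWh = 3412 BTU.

£1142.62

Heat load = 41.4 × 10⁶ BTU = 41,400,000 BTU
Gas: input = 41,400,000 / 0.85 = 48,705,882 BTU = 487.1 therm → 487.1 × £1.44 = £701.36; + 6 × £13.19 standing = £780.50
Electric: 41,400,000 BTU / 3412 = 12,130 kWh → × £0.150 = £1,820.05; + 6 × £17.18 standing = £1,923.13
Difference = |£780.50 − £1,923.13| = £1,142.62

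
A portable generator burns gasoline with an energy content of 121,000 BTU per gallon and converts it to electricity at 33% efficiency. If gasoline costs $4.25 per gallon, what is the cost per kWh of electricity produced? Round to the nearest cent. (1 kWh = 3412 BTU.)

Electrical output per gallon = 121,000 BTU × 0.33 / 3412 BTU/kWh = 11.7 kWh
Cost per kWh = $4.25 / 11.7 kWh = $0.363

$0.36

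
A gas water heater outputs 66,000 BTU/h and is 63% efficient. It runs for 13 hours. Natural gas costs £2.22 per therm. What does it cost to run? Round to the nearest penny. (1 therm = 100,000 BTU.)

£30.23

Heat delivered = 66,000 BTU/h × 13 h = 858,000 BTU
Gas input = 858,000 / 0.63 = 1,361,905 BTU
= 1,361,905 / 100,000 = 13.62 therm
Cost = 13.62 × £2.22/therm = £30.23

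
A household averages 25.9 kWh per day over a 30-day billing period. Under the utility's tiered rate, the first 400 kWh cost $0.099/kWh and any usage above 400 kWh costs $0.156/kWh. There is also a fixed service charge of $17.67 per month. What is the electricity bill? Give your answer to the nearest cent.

$116.08

Usage = 25.9 kWh/day × 30 days = 777 kWh
First 400 kWh × $0.099 = $39.60
Remaining 377 kWh × $0.156 = $58.81
Energy charge = $98.41; + service $17.67 = $116.08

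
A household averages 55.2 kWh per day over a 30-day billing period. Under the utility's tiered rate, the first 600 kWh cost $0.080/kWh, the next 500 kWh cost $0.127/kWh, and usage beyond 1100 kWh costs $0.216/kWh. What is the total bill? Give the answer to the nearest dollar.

$232

Usage = 55.2 kWh/day × 30 days = 1656 kWh
First 600 kWh × $0.080 = $48.00
Next 500 kWh × $0.127 = $63.50
Remaining 556 kWh × $0.216 = $120.10
Total = $231.60 ≈ $232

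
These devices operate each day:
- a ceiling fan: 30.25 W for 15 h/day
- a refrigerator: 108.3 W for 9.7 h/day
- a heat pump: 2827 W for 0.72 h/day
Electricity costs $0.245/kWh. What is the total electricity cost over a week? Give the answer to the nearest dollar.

ceiling fan: 30.25 W × 15 h × 7 d = 3,176 Wh = 3.176 kWh
refrigerator: 108.3 W × 9.7 h × 7 d = 7,354 Wh = 7.354 kWh
heat pump: 2827 W × 0.72 h × 7 d = 14,248 Wh = 14.25 kWh
Total energy = 3.176 + 7.354 + 14.25 = 24.78 kWh
Cost = 24.78 kWh × $0.245 = $6.07 ≈ $6

$6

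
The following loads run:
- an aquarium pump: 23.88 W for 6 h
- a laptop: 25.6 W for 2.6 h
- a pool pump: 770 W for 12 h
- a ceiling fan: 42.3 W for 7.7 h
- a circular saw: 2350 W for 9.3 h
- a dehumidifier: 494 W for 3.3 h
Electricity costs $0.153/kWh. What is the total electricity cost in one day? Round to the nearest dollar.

aquarium pump: 23.88 W × 6 h = 143 Wh = 0.1433 kWh
laptop: 25.6 W × 2.6 h = 67 Wh = 0.06656 kWh
pool pump: 770 W × 12 h = 9,240 Wh = 9.24 kWh
ceiling fan: 42.3 W × 7.7 h = 326 Wh = 0.3257 kWh
circular saw: 2350 W × 9.3 h = 21,855 Wh = 21.86 kWh
dehumidifier: 494 W × 3.3 h = 1,630 Wh = 1.63 kWh
Total energy = 0.1433 + 0.06656 + 9.24 + 0.3257 + 21.86 + 1.63 = 33.26 kWh
Cost = 33.26 kWh × $0.153 = $5.09 ≈ $5

$5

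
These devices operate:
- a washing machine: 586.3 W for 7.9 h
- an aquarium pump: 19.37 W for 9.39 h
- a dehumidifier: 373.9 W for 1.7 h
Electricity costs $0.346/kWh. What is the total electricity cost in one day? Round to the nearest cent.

$1.89

washing machine: 586.3 W × 7.9 h = 4,632 Wh = 4.632 kWh
aquarium pump: 19.37 W × 9.39 h = 182 Wh = 0.1819 kWh
dehumidifier: 373.9 W × 1.7 h = 636 Wh = 0.6356 kWh
Total energy = 4.632 + 0.1819 + 0.6356 = 5.449 kWh
Cost = 5.449 kWh × $0.346 = $1.89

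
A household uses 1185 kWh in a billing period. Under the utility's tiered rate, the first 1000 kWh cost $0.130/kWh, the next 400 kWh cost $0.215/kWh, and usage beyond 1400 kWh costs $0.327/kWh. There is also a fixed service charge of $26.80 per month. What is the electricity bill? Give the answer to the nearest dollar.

$197

First 1000 kWh × $0.130 = $130.00
Next 185 kWh × $0.215 = $39.77
Remaining tier: 0 kWh (not reached)
Energy charge = $169.78; + service $26.80 = $196.58 ≈ $197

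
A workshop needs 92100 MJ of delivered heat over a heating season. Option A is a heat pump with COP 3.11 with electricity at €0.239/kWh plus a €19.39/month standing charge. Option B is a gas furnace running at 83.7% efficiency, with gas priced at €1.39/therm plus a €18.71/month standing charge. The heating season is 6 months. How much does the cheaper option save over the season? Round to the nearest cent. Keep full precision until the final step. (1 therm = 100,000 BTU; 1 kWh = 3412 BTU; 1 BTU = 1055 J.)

€520.55

Heat load = 92100 MJ = 92,100,000,000 J / 1055 = 87,298,578 BTU
Gas: input = 87,298,578 / 0.837 = 104,299,377 BTU = 1,043 therm → 1,043 × €1.39 = €1,449.76; + 6 × €18.71 standing = €1,562.02
Heat pump: 87,298,578 BTU / 3412 = 25,590 kWh heat; / 3.11 = 8,227 kWh in → × €0.239 = €1,966.24; + 6 × €19.39 standing = €2,082.58
Difference = |€1,562.02 − €2,082.58| = €520.55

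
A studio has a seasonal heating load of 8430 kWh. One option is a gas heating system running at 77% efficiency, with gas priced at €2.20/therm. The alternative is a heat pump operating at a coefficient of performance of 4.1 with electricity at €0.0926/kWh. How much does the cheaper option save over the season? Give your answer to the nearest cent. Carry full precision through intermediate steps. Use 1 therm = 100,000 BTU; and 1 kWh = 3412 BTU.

€631.41

Heat load = 8430 kWh × 3412 = 28,763,160 BTU
Gas: input = 28,763,160 / 0.770 = 37,354,753 BTU = 373.5 therm → 373.5 × €2.20 = €821.80
Heat pump: 28,763,160 BTU / 3412 = 8,430 kWh heat; / 4.1 = 2,056 kWh in → × €0.0926 = €190.39
Difference = |€821.80 − €190.39| = €631.41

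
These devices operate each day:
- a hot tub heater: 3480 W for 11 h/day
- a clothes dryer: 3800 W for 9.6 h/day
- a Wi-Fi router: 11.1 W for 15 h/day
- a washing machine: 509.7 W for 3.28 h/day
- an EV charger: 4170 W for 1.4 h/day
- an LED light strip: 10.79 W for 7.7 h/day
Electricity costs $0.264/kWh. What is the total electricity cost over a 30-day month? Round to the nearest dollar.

$654

hot tub heater: 3480 W × 11 h × 30 d = 1,148,400 Wh = 1,148 kWh
clothes dryer: 3800 W × 9.6 h × 30 d = 1,094,400 Wh = 1,094 kWh
Wi-Fi router: 11.1 W × 15 h × 30 d = 4,995 Wh = 4.995 kWh
washing machine: 509.7 W × 3.28 h × 30 d = 50,154 Wh = 50.15 kWh
EV charger: 4170 W × 1.4 h × 30 d = 175,140 Wh = 175.1 kWh
LED light strip: 10.79 W × 7.7 h × 30 d = 2,492 Wh = 2.492 kWh
Total energy = 1,148 + 1,094 + 4.995 + 50.15 + 175.1 + 2.492 = 2,476 kWh
Cost = 2,476 kWh × $0.264 = $653.55 ≈ $654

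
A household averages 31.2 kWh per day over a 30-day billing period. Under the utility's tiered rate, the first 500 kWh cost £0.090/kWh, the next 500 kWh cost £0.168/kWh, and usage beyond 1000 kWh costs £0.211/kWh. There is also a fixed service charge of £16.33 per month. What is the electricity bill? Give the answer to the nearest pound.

£135

Usage = 31.2 kWh/day × 30 days = 936 kWh
First 500 kWh × £0.090 = £45.00
Next 436 kWh × £0.168 = £73.25
Remaining tier: 0 kWh (not reached)
Energy charge = £118.25; + service £16.33 = £134.58 ≈ £135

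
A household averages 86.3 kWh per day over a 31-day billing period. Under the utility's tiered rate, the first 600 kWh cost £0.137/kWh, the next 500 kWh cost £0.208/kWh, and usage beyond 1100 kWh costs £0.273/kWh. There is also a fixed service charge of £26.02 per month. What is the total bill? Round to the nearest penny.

Usage = 86.3 kWh/day × 31 days = 2675.3 kWh
First 600 kWh × £0.137 = £82.20
Next 500 kWh × £0.208 = £104.00
Remaining 1575.3 kWh × £0.273 = £430.06
Energy charge = £616.26; + service £26.02 = £642.28

£642.28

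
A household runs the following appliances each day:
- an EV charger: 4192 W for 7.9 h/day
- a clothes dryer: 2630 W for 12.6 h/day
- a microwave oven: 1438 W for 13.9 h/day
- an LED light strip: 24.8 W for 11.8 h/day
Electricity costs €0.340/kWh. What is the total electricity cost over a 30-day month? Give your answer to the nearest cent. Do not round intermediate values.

€882.66

EV charger: 4192 W × 7.9 h × 30 d = 993,504 Wh = 993.5 kWh
clothes dryer: 2630 W × 12.6 h × 30 d = 994,140 Wh = 994.1 kWh
microwave oven: 1438 W × 13.9 h × 30 d = 599,646 Wh = 599.6 kWh
LED light strip: 24.8 W × 11.8 h × 30 d = 8,779 Wh = 8.779 kWh
Total energy = 993.5 + 994.1 + 599.6 + 8.779 = 2,596 kWh
Cost = 2,596 kWh × €0.340 = €882.66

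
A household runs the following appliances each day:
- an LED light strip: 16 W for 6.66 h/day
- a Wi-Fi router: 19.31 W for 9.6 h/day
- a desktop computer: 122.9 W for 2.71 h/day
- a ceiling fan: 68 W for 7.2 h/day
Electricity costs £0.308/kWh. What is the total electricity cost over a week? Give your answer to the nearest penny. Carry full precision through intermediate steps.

£2.40

LED light strip: 16 W × 6.66 h × 7 d = 746 Wh = 0.7459 kWh
Wi-Fi router: 19.31 W × 9.6 h × 7 d = 1,298 Wh = 1.298 kWh
desktop computer: 122.9 W × 2.71 h × 7 d = 2,331 Wh = 2.331 kWh
ceiling fan: 68 W × 7.2 h × 7 d = 3,427 Wh = 3.427 kWh
Total energy = 0.7459 + 1.298 + 2.331 + 3.427 = 7.802 kWh
Cost = 7.802 kWh × £0.308 = £2.40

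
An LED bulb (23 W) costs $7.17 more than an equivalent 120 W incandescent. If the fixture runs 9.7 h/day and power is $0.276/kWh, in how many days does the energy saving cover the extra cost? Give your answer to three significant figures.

Power saved = 120 − 23 = 97 W
Daily energy saved = 97 W × 9.7 h = 940.9 Wh = 0.9409 kWh
Daily savings = 0.9409 × $0.276 = $0.2597
Payback = $7.17 / $0.2597 per day = 27.61 days

27.6 days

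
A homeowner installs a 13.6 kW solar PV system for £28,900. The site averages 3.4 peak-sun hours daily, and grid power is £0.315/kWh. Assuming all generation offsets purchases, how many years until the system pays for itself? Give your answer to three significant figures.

5.44 years

Daily generation = 13.6 kW × 3.4 h = 46.24 kWh
Annual generation = 46.24 × 365 = 16878 kWh
Annual savings = 16878 × £0.315 = £5,316.44
Payback = £28,900 / £5,316.44 = 5.44 years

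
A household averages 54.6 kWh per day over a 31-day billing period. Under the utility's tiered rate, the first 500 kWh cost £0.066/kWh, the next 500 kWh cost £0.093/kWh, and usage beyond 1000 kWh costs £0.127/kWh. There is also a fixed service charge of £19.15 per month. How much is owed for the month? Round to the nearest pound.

£187

Usage = 54.6 kWh/day × 31 days = 1692.6 kWh
First 500 kWh × £0.066 = £33.00
Next 500 kWh × £0.093 = £46.50
Remaining 692.6 kWh × £0.127 = £87.96
Energy charge = £167.46; + service £19.15 = £186.61 ≈ £187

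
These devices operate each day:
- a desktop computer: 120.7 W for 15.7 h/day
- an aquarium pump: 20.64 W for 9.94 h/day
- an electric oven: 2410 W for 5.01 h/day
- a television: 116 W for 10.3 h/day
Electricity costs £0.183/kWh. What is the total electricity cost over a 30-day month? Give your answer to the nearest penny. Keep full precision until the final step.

£84.38

desktop computer: 120.7 W × 15.7 h × 30 d = 56,850 Wh = 56.85 kWh
aquarium pump: 20.64 W × 9.94 h × 30 d = 6,155 Wh = 6.155 kWh
electric oven: 2410 W × 5.01 h × 30 d = 362,223 Wh = 362.2 kWh
television: 116 W × 10.3 h × 30 d = 35,844 Wh = 35.84 kWh
Total energy = 56.85 + 6.155 + 362.2 + 35.84 = 461.1 kWh
Cost = 461.1 kWh × £0.183 = £84.38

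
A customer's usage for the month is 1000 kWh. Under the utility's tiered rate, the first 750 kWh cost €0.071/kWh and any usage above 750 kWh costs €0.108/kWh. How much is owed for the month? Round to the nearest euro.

First 750 kWh × €0.071 = €53.25
Remaining 250 kWh × €0.108 = €27.00
Total = €80.25 ≈ €80

€80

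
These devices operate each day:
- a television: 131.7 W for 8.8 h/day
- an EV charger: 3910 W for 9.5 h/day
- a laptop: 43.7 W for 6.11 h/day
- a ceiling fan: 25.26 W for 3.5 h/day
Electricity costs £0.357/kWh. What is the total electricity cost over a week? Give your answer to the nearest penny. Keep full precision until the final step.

£96.61

television: 131.7 W × 8.8 h × 7 d = 8,113 Wh = 8.113 kWh
EV charger: 3910 W × 9.5 h × 7 d = 260,015 Wh = 260 kWh
laptop: 43.7 W × 6.11 h × 7 d = 1,869 Wh = 1.869 kWh
ceiling fan: 25.26 W × 3.5 h × 7 d = 619 Wh = 0.6189 kWh
Total energy = 8.113 + 260 + 1.869 + 0.6189 = 270.6 kWh
Cost = 270.6 kWh × £0.357 = £96.61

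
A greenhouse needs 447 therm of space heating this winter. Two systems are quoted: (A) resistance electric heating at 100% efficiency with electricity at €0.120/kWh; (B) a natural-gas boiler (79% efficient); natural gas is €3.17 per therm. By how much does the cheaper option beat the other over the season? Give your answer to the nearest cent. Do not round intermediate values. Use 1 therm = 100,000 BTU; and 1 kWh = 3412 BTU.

Heat load = 447 therm × 100,000 = 44,700,000 BTU
Gas: input = 44,700,000 / 0.79 = 56,582,278 BTU = 565.8 therm → 565.8 × €3.17 = €1,793.66
Electric: 44,700,000 BTU / 3412 = 13,100 kWh → × €0.120 = €1,572.10
Difference = |€1,793.66 − €1,572.10| = €221.56

€221.56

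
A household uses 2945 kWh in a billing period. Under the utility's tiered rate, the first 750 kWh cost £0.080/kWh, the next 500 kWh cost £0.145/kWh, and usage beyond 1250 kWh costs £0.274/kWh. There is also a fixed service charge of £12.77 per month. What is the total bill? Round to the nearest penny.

First 750 kWh × £0.080 = £60.00
Next 500 kWh × £0.145 = £72.50
Remaining 1695 kWh × £0.274 = £464.43
Energy charge = £596.93; + service £12.77 = £609.70

£609.70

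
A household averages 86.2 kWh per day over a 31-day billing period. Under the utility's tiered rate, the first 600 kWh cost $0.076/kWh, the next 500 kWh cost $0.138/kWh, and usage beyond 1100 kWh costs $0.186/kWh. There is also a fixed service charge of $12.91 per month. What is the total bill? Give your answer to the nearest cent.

Usage = 86.2 kWh/day × 31 days = 2672.2 kWh
First 600 kWh × $0.076 = $45.60
Next 500 kWh × $0.138 = $69.00
Remaining 1572.2 kWh × $0.186 = $292.43
Energy charge = $407.03; + service $12.91 = $419.94

$419.94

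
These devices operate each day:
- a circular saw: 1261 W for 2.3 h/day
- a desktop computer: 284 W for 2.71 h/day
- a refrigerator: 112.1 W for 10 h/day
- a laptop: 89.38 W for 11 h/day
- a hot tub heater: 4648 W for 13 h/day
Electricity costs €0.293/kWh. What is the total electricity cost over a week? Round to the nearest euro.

circular saw: 1261 W × 2.3 h × 7 d = 20,302 Wh = 20.3 kWh
desktop computer: 284 W × 2.71 h × 7 d = 5,387 Wh = 5.387 kWh
refrigerator: 112.1 W × 10 h × 7 d = 7,847 Wh = 7.847 kWh
laptop: 89.38 W × 11 h × 7 d = 6,882 Wh = 6.882 kWh
hot tub heater: 4648 W × 13 h × 7 d = 422,968 Wh = 423 kWh
Total energy = 20.3 + 5.387 + 7.847 + 6.882 + 423 = 463.4 kWh
Cost = 463.4 kWh × €0.293 = €135.77 ≈ €136

€136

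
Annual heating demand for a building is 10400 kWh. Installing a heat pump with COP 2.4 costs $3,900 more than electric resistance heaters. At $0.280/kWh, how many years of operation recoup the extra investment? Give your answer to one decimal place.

2.3 years

Resistance: 10400 kWh × $0.280 = $2,912.00/yr
Heat pump: 10400 / 2.4 = 4333 kWh in → × $0.280 = $1,213.33/yr
Annual savings = $1,698.67
Payback = $3,900 / $1,698.67 = 2.3 years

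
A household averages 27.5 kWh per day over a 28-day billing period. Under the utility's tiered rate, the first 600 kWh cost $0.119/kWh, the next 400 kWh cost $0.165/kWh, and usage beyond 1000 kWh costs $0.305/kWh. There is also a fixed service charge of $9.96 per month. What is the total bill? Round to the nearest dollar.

Usage = 27.5 kWh/day × 28 days = 770 kWh
First 600 kWh × $0.119 = $71.40
Next 170 kWh × $0.165 = $28.05
Remaining tier: 0 kWh (not reached)
Energy charge = $99.45; + service $9.96 = $109.41 ≈ $109

$109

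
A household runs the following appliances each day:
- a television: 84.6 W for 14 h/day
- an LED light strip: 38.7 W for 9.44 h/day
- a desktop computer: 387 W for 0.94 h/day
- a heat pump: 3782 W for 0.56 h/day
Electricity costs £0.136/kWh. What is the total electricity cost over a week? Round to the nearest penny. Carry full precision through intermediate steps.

television: 84.6 W × 14 h × 7 d = 8,291 Wh = 8.291 kWh
LED light strip: 38.7 W × 9.44 h × 7 d = 2,557 Wh = 2.557 kWh
desktop computer: 387 W × 0.94 h × 7 d = 2,546 Wh = 2.546 kWh
heat pump: 3782 W × 0.56 h × 7 d = 14,825 Wh = 14.83 kWh
Total energy = 8.291 + 2.557 + 2.546 + 14.83 = 28.22 kWh
Cost = 28.22 kWh × £0.136 = £3.84

£3.84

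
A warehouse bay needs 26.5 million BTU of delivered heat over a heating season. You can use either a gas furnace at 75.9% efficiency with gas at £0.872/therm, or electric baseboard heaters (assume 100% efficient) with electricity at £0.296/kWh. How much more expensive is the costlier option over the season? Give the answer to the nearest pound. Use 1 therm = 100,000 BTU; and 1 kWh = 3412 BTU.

Heat load = 26.5 × 10⁶ BTU = 26,500,000 BTU
Gas: input = 26,500,000 / 0.759 = 34,914,361 BTU = 349.1 therm → 349.1 × £0.872 = £304.45
Electric: 26,500,000 BTU / 3412 = 7,767 kWh → × £0.296 = £2,298.94
Difference = |£304.45 − £2,298.94| = £1,994.49 ≈ £1994

£1994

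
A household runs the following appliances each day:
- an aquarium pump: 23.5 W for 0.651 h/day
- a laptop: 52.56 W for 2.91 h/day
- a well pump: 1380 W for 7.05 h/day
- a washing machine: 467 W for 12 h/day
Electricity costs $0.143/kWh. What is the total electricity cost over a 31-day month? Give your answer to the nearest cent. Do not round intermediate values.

$68.72

aquarium pump: 23.5 W × 0.651 h × 31 d = 474 Wh = 0.4743 kWh
laptop: 52.56 W × 2.91 h × 31 d = 4,741 Wh = 4.741 kWh
well pump: 1380 W × 7.05 h × 31 d = 301,599 Wh = 301.6 kWh
washing machine: 467 W × 12 h × 31 d = 173,724 Wh = 173.7 kWh
Total energy = 0.4743 + 4.741 + 301.6 + 173.7 = 480.5 kWh
Cost = 480.5 kWh × $0.143 = $68.72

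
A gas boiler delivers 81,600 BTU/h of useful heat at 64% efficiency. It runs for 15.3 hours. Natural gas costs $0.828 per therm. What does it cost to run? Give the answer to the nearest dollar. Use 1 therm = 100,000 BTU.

$16

Heat delivered = 81,600 BTU/h × 15.3 h = 1,248,480 BTU
Gas input = 1,248,480 / 0.640 = 1,950,750 BTU
= 1,950,750 / 100,000 = 19.51 therm
Cost = 19.51 × $0.828/therm = $16.15 ≈ $16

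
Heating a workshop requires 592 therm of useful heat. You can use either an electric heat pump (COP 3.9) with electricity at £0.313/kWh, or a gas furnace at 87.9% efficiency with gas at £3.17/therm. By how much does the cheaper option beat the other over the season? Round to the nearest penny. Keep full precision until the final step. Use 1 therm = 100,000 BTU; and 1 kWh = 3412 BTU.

Heat load = 592 therm × 100,000 = 59,200,000 BTU
Gas: input = 59,200,000 / 0.879 = 67,349,261 BTU = 673.5 therm → 673.5 × £3.17 = £2,134.97
Heat pump: 59,200,000 BTU / 3412 = 17,350 kWh heat; / 3.9 = 4,449 kWh in → × £0.313 = £1,392.49
Difference = |£2,134.97 − £1,392.49| = £742.48

£742.48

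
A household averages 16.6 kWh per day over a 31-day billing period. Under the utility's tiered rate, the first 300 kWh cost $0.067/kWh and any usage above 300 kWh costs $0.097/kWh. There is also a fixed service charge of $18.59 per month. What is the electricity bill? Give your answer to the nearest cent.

$59.51

Usage = 16.6 kWh/day × 31 days = 514.6 kWh
First 300 kWh × $0.067 = $20.10
Remaining 214.6 kWh × $0.097 = $20.82
Energy charge = $40.92; + service $18.59 = $59.51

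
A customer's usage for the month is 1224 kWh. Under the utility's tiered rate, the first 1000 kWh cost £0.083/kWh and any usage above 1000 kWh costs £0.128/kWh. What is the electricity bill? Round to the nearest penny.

First 1000 kWh × £0.083 = £83.00
Remaining 224 kWh × £0.128 = £28.67
Total = £111.67

£111.67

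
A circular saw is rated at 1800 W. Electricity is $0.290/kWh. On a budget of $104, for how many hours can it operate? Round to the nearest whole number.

199 h

Energy budget = $104 / $0.290 per kWh = 358.6 kWh = 358,621 Wh
Runtime = 358,621 Wh / 1800 W = 199.2 h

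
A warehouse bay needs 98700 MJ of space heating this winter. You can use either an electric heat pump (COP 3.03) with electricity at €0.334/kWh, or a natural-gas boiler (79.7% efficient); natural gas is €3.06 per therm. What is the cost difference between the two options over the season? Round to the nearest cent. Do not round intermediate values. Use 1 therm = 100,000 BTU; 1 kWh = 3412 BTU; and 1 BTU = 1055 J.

€569.48

Heat load = 98700 MJ = 98,700,000,000 J / 1055 = 93,554,502 BTU
Gas: input = 93,554,502 / 0.797 = 117,383,315 BTU = 1,174 therm → 1,174 × €3.06 = €3,591.93
Heat pump: 93,554,502 BTU / 3412 = 27,420 kWh heat; / 3.03 = 9,049 kWh in → × €0.334 = €3,022.45
Difference = |€3,591.93 − €3,022.45| = €569.48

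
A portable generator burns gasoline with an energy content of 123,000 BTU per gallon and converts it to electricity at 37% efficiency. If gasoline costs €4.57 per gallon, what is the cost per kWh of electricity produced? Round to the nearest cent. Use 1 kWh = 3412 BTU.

€0.34

Electrical output per gallon = 123,000 BTU × 0.37 / 3412 BTU/kWh = 13.34 kWh
Cost per kWh = €4.57 / 13.34 kWh = €0.343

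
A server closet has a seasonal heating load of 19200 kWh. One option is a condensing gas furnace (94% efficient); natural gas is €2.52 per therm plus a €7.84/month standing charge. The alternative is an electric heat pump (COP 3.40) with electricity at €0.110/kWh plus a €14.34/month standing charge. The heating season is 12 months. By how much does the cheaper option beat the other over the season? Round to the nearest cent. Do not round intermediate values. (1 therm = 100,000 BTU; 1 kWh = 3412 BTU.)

Heat load = 19200 kWh × 3412 = 65,510,400 BTU
Gas: input = 65,510,400 / 0.94 = 69,691,915 BTU = 696.9 therm → 696.9 × €2.52 = €1,756.24; + 12 × €7.84 standing = €1,850.32
Heat pump: 65,510,400 BTU / 3412 = 19,200 kWh heat; / 3.40 = 5,647 kWh in → × €0.110 = €621.18; + 12 × €14.34 standing = €793.26
Difference = |€1,850.32 − €793.26| = €1,057.06

€1057.06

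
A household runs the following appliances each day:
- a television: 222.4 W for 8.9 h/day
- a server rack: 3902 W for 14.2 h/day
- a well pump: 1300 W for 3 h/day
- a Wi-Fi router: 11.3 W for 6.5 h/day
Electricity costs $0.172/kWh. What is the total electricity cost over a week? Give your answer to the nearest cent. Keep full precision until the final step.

television: 222.4 W × 8.9 h × 7 d = 13,856 Wh = 13.86 kWh
server rack: 3902 W × 14.2 h × 7 d = 387,859 Wh = 387.9 kWh
well pump: 1300 W × 3 h × 7 d = 27,300 Wh = 27.3 kWh
Wi-Fi router: 11.3 W × 6.5 h × 7 d = 514 Wh = 0.5141 kWh
Total energy = 13.86 + 387.9 + 27.3 + 0.5141 = 429.5 kWh
Cost = 429.5 kWh × $0.172 = $73.88

$73.88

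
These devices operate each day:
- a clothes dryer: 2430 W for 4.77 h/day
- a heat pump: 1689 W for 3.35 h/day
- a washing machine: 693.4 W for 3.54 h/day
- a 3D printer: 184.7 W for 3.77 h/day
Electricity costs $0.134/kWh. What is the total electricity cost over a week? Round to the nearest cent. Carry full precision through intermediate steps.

$19.14

clothes dryer: 2430 W × 4.77 h × 7 d = 81,138 Wh = 81.14 kWh
heat pump: 1689 W × 3.35 h × 7 d = 39,607 Wh = 39.61 kWh
washing machine: 693.4 W × 3.54 h × 7 d = 17,182 Wh = 17.18 kWh
3D printer: 184.7 W × 3.77 h × 7 d = 4,874 Wh = 4.874 kWh
Total energy = 81.14 + 39.61 + 17.18 + 4.874 = 142.8 kWh
Cost = 142.8 kWh × $0.134 = $19.14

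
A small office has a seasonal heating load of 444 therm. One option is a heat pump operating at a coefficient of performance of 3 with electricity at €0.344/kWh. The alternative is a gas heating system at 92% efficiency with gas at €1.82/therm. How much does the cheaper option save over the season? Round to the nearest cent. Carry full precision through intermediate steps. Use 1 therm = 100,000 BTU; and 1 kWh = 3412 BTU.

Heat load = 444 therm × 100,000 = 44,400,000 BTU
Gas: input = 44,400,000 / 0.92 = 48,260,870 BTU = 482.6 therm → 482.6 × €1.82 = €878.35
Heat pump: 44,400,000 BTU / 3412 = 13,010 kWh heat; / 3 = 4,338 kWh in → × €0.344 = €1,492.15
Difference = |€878.35 − €1,492.15| = €613.80

€613.80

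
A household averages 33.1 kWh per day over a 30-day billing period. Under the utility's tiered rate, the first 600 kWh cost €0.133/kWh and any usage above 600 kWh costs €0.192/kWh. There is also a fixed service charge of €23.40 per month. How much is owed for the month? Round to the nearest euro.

€179

Usage = 33.1 kWh/day × 30 days = 993 kWh
First 600 kWh × €0.133 = €79.80
Remaining 393 kWh × €0.192 = €75.46
Energy charge = €155.26; + service €23.40 = €178.66 ≈ €179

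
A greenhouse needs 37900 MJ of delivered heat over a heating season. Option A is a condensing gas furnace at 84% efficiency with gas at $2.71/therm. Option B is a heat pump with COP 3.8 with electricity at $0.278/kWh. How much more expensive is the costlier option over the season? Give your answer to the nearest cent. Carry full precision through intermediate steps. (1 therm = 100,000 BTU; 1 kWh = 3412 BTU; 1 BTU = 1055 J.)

$388.72

Heat load = 37900 MJ = 37,900,000,000 J / 1055 = 35,924,171 BTU
Gas: input = 35,924,171 / 0.84 = 42,766,870 BTU = 427.7 therm → 427.7 × $2.71 = $1,158.98
Heat pump: 35,924,171 BTU / 3412 = 10,530 kWh heat; / 3.8 = 2,771 kWh in → × $0.278 = $770.26
Difference = |$1,158.98 − $770.26| = $388.72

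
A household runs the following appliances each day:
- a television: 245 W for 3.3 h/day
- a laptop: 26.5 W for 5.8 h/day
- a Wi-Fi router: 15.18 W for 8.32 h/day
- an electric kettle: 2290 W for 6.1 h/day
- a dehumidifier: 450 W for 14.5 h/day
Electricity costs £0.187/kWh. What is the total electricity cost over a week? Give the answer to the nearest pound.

£28

television: 245 W × 3.3 h × 7 d = 5,660 Wh = 5.66 kWh
laptop: 26.5 W × 5.8 h × 7 d = 1,076 Wh = 1.076 kWh
Wi-Fi router: 15.18 W × 8.32 h × 7 d = 884 Wh = 0.8841 kWh
electric kettle: 2290 W × 6.1 h × 7 d = 97,783 Wh = 97.78 kWh
dehumidifier: 450 W × 14.5 h × 7 d = 45,675 Wh = 45.67 kWh
Total energy = 5.66 + 1.076 + 0.8841 + 97.78 + 45.67 = 151.1 kWh
Cost = 151.1 kWh × £0.187 = £28.25 ≈ £28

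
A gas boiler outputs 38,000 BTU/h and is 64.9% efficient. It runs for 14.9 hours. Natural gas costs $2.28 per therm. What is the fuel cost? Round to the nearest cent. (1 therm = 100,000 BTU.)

Heat delivered = 38,000 BTU/h × 14.9 h = 566,200 BTU
Gas input = 566,200 / 0.649 = 872,419 BTU
= 872,419 / 100,000 = 8.724 therm
Cost = 8.724 × $2.28/therm = $19.89

$19.89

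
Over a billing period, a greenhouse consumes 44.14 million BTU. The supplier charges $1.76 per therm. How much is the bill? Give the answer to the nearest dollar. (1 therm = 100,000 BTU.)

44.14 million BTU × (10 therm/million BTU) = 441.4 therm
Cost = 441.4 therm × $1.76/therm = $776.86 ≈ $777

$777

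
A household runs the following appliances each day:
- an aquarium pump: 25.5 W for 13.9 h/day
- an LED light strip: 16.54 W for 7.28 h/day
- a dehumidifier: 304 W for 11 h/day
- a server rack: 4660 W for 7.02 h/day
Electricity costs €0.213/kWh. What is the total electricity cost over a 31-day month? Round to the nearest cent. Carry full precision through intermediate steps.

aquarium pump: 25.5 W × 13.9 h × 31 d = 10,988 Wh = 10.99 kWh
LED light strip: 16.54 W × 7.28 h × 31 d = 3,733 Wh = 3.733 kWh
dehumidifier: 304 W × 11 h × 31 d = 103,664 Wh = 103.7 kWh
server rack: 4660 W × 7.02 h × 31 d = 1,014,109 Wh = 1,014 kWh
Total energy = 10.99 + 3.733 + 103.7 + 1,014 = 1,132 kWh
Cost = 1,132 kWh × €0.213 = €241.22

€241.22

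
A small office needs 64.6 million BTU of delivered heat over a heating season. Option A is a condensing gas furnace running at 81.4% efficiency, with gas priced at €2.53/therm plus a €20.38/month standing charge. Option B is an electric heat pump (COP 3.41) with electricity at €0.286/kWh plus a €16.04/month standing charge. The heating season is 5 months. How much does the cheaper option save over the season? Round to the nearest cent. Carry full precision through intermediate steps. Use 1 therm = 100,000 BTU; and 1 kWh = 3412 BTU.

€441.59

Heat load = 64.6 × 10⁶ BTU = 64,600,000 BTU
Gas: input = 64,600,000 / 0.814 = 79,361,179 BTU = 793.6 therm → 793.6 × €2.53 = €2,007.84; + 5 × €20.38 standing = €2,109.74
Heat pump: 64,600,000 BTU / 3412 = 18,930 kWh heat; / 3.41 = 5,552 kWh in → × €0.286 = €1,587.94; + 5 × €16.04 standing = €1,668.14
Difference = |€2,109.74 − €1,668.14| = €441.59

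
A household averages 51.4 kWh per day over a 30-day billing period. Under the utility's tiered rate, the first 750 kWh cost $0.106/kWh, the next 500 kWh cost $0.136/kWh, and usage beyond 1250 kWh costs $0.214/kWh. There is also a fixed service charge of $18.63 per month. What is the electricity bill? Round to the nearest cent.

Usage = 51.4 kWh/day × 30 days = 1542 kWh
First 750 kWh × $0.106 = $79.50
Next 500 kWh × $0.136 = $68.00
Remaining 292 kWh × $0.214 = $62.49
Energy charge = $209.99; + service $18.63 = $228.62

$228.62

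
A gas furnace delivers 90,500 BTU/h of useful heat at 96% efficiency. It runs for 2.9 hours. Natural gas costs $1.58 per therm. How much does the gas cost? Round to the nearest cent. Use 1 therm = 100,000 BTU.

$4.32

Heat delivered = 90,500 BTU/h × 2.9 h = 262,450 BTU
Gas input = 262,450 / 0.96 = 273,385 BTU
= 273,385 / 100,000 = 2.734 therm
Cost = 2.734 × $1.58/therm = $4.32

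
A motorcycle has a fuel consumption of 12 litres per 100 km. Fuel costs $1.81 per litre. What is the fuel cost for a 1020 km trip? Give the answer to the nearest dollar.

$222

Fuel = 12 L/100 km × 1020 km / 100 = 122.4 L
Cost = 122.4 L × $1.81/L = $221.54 ≈ $222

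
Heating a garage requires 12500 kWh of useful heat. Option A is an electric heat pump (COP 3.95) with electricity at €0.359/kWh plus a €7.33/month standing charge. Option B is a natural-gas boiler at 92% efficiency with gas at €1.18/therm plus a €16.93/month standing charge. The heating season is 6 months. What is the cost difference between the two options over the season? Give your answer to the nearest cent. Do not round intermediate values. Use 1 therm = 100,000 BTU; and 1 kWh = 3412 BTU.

Heat load = 12500 kWh × 3412 = 42,650,000 BTU
Gas: input = 42,650,000 / 0.92 = 46,358,696 BTU = 463.6 therm → 463.6 × €1.18 = €547.03; + 6 × €16.93 standing = €648.61
Heat pump: 42,650,000 BTU / 3412 = 12,500 kWh heat; / 3.95 = 3,165 kWh in → × €0.359 = €1,136.08; + 6 × €7.33 standing = €1,180.06
Difference = |€648.61 − €1,180.06| = €531.44

€531.44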